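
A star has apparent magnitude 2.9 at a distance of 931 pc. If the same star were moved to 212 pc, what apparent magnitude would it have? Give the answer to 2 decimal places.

m ≈ -0.31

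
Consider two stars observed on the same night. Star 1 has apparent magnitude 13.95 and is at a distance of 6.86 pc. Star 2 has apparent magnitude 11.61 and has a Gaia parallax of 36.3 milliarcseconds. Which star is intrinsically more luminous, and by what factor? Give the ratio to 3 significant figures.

Star 1: M = m − 5 log₁₀ d + 5 = 13.95 − 5·0.8363 + 5 = 14.768
Star 2: p = 36.3 mas = 0.0363″ → d = 1/p = 27.55 pc
Star 2: M = m − 5 log₁₀ d + 5 = 11.61 − 5·1.4401 + 5 = 9.410
ΔM = M_1 − M_2 = 14.768 − (9.410) = 5.359; smaller M is more luminous → Star 2.
L ratio = 10^(0.4 |ΔM|) = 10^2.144 = 139.2

Star 2 is more luminous, by a factor of 139.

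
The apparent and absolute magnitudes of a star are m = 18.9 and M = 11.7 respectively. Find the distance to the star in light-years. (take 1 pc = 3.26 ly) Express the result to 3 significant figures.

d ≈ 898 ly

Distance modulus: m − M = 18.9 − (11.7) = 7.200
m − M = 5 log₁₀ d − 5
log₁₀ d = (m − M)/5 + 1 = 2.4400
d = 10^2.4400 = 275.4 pc
= 897.9 ly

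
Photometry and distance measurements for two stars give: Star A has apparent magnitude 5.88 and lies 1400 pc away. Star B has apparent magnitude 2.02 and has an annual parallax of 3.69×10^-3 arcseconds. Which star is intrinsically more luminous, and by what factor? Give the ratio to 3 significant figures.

Star A: M = m − 5 log₁₀ d + 5 = 5.88 − 5·3.1461 + 5 = -4.851
Star B: d = 1/p = 1/3.69×10^-3″ = 271.0 pc
Star B: M = m − 5 log₁₀ d + 5 = 2.02 − 5·2.4330 + 5 = -5.145
ΔM = M_A − M_B = -4.851 − (-5.145) = 0.294; smaller M is more luminous → Star B.
L ratio = 10^(0.4 |ΔM|) = 10^0.118 = 1.311

Star B is more luminous, by a factor of 1.31.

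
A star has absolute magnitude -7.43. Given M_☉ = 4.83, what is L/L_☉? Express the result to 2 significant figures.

M − M_☉ = -7.43 − 4.83 = -12.260
L/L_☉ = 10^(−0.4 (M − M_☉)) = 10^4.904 = 80170

L/L_☉ ≈ 80000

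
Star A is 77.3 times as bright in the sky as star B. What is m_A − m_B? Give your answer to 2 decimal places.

m_A − m_B ≈ -4.72

Pogson: Δm = −2.5 log₁₀(ratio) = −2.5 log₁₀(77.3) = −2.5 × 1.8882 = -4.720
Star A is brighter, so it has the smaller magnitude: the difference is negative.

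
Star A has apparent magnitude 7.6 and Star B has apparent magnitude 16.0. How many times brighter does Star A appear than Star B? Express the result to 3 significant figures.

Δm = 7.6 − (16.0) = -8.4
Flux ratio = 10^(−0.4 Δm) = 10^(−0.4 × -8.4) = 10^3.360 = 2291

2290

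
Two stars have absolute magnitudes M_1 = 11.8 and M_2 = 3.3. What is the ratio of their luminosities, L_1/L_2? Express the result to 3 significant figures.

L_1/L_2 ≈ 3.98×10^-4

ΔM = M_1 − M_2 = 8.5
L_1/L_2 = 10^(−0.4 ΔM) = 10^-3.400 = 3.981×10^-4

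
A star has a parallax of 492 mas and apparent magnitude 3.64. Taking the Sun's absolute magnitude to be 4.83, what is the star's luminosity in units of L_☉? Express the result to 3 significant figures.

L/L_☉ ≈ 0.124

d = 1/p = 1000/492 mas = 2.033 pc
M = m − 5 log₁₀ d + 5 = 3.64 − 5·0.3080 + 5 = 7.100
M − M_☉ = 7.100 − 4.83 = 2.270
L/L_☉ = 10^(−0.4 × 2.270) = 0.1236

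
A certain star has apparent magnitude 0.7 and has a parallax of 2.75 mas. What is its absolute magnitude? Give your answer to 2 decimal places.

M ≈ -7.10

p = 2.75 mas = 2.75×10^-3″ → d = 1/p = 363.6 pc
5 log₁₀(d/10 pc) = 5 log₁₀(363.6) − 5 = 7.803
M = m − 5 log₁₀(d/10) = 0.7 − 7.803 = -7.103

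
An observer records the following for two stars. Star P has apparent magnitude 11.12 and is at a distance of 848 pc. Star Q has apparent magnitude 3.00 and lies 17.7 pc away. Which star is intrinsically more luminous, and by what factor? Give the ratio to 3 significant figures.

Star P: M = m − 5 log₁₀ d + 5 = 11.12 − 5·2.9284 + 5 = 1.478
Star Q: M = m − 5 log₁₀ d + 5 = 3.00 − 5·1.2480 + 5 = 1.760
ΔM = M_P − M_Q = 1.478 − (1.760) = -0.282; smaller M is more luminous → Star P.
L ratio = 10^(0.4 |ΔM|) = 10^0.113 = 1.297

Star P is more luminous, by a factor of 1.30.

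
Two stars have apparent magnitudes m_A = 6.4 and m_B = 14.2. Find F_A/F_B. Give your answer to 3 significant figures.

F_A/F_B ≈ 1320

Magnitude difference = -7.8
Flux ratio = 10^(−0.4 Δm) = 10^(−0.4 × -7.8) = 10^3.120 = 1318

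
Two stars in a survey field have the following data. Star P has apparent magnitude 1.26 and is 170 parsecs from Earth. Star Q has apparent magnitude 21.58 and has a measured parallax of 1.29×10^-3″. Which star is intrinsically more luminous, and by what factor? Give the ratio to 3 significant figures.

Star P: M = m − 5 log₁₀ d + 5 = 1.26 − 5·2.2304 + 5 = -4.892
Star Q: d = 1/p = 1/1.29×10^-3″ = 775.2 pc
Star Q: M = m − 5 log₁₀ d + 5 = 21.58 − 5·2.8894 + 5 = 12.133
ΔM = M_P − M_Q = -4.892 − (12.133) = -17.025; smaller M is more luminous → Star P.
L ratio = 10^(0.4 |ΔM|) = 10^6.810 = 6.458×10^6

Star P is more luminous, by a factor of 6.46×10^6.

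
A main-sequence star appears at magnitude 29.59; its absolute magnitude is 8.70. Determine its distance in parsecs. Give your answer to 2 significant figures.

μ = m − M = 20.890
m − M = 5 log₁₀ d − 5
log₁₀ d = (m − M)/5 + 1 = 5.1780
d = 10^5.1780 = 150700 pc

d ≈ 150000 pc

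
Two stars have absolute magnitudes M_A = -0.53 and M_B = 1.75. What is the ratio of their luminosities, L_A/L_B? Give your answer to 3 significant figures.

ΔM = M_A − M_B = -2.28
L_A/L_B = 10^(−0.4 ΔM) = 10^0.912 = 8.166

L_A/L_B ≈ 8.17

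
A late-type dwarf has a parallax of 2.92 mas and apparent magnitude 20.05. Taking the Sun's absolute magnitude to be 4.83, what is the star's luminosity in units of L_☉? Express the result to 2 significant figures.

L/L_☉ ≈ 9.6×10^-4

d = 1/p = 1000/2.92 mas = 342.5 pc
M = m − 5 log₁₀ d + 5 = 20.05 − 5·2.5346 + 5 = 12.377
M − M_☉ = 12.377 − 4.83 = 7.547
L/L_☉ = 10^(−0.4 × 7.547) = 9.577×10^-4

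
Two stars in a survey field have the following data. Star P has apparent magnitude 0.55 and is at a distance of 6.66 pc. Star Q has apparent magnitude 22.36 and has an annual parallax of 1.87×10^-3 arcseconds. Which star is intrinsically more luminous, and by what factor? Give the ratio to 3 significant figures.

Star P: M = m − 5 log₁₀ d + 5 = 0.55 − 5·0.8235 + 5 = 1.433
Star Q: d = 1/p = 1/1.87×10^-3″ = 534.8 pc
Star Q: M = m − 5 log₁₀ d + 5 = 22.36 − 5·2.7282 + 5 = 13.719
ΔM = M_P − M_Q = 1.433 − (13.719) = -12.287; smaller M is more luminous → Star P.
L ratio = 10^(0.4 |ΔM|) = 10^4.915 = 82150

Star P is more luminous, by a factor of 82200.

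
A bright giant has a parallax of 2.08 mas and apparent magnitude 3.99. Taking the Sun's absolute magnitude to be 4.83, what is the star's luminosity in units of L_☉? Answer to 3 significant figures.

d = 1/p = 1000/2.08 mas = 480.8 pc
M = m − 5 log₁₀ d + 5 = 3.99 − 5·2.6819 + 5 = -4.420
M − M_☉ = -4.420 − 4.83 = -9.250
L/L_☉ = 10^(−0.4 × -9.250) = 5010

L/L_☉ ≈ 5010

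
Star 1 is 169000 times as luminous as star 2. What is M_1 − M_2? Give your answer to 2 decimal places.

Pogson: ΔM = −2.5 log₁₀(ratio) = −2.5 log₁₀(169000) = −2.5 × 5.2279 = -13.070
Star 1 is brighter, so it has the smaller magnitude: the difference is negative.

M_1 − M_2 ≈ -13.07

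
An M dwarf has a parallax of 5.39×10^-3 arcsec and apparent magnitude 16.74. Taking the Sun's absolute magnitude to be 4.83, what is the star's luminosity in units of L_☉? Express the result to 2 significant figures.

d = 1/p = 1/5.39×10^-3″ = 185.5 pc
M = m − 5 log₁₀ d + 5 = 16.74 − 5·2.2684 + 5 = 10.398
M − M_☉ = 10.398 − 4.83 = 5.568
L/L_☉ = 10^(−0.4 × 5.568) = 5.927×10^-3

L/L_☉ ≈ 5.9×10^-3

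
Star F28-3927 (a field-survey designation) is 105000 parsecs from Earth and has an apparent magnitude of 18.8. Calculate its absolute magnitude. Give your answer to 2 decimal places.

5 log₁₀(d/10 pc) = 5 log₁₀(105000) − 5 = 20.106
M = m − 5 log₁₀(d/10) = 18.8 − 20.106 = -1.306

M ≈ -1.31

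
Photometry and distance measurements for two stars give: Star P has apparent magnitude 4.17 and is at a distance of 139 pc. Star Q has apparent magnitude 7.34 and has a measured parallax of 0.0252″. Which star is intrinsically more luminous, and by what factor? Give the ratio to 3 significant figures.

Star P is more luminous, by a factor of 227.

Star P: M = m − 5 log₁₀ d + 5 = 4.17 − 5·2.1430 + 5 = -1.545
Star Q: d = 1/p = 1/0.0252″ = 39.68 pc
Star Q: M = m − 5 log₁₀ d + 5 = 7.34 − 5·1.5986 + 5 = 4.347
ΔM = M_P − M_Q = -1.545 − (4.347) = -5.892; smaller M is more luminous → Star P.
L ratio = 10^(0.4 |ΔM|) = 10^2.357 = 227.4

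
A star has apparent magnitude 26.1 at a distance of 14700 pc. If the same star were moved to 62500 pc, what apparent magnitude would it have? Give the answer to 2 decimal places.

m ≈ 29.24

Flux ∝ 1/d², so Δm = 5 log₁₀(d₂/d₁) = 5 log₁₀(62500/14700) = 3.143
m₂ = m₁ + Δm = 26.1 + (3.143) = 29.243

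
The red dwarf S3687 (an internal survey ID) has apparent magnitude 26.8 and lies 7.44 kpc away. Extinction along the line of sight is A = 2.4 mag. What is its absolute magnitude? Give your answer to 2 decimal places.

d = 7.44 kpc = 7440 pc
5 log₁₀(d/10 pc) = 5 log₁₀(7440) − 5 = 14.358
M = m − 5 log₁₀(d/10) − A = 26.8 − 14.358 − 2.4 = 10.042

M ≈ 10.04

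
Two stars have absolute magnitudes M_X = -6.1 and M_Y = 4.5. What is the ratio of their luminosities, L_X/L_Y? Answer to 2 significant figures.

ΔM = M_X − M_Y = -10.6
L_X/L_Y = 10^(−0.4 ΔM) = 10^4.240 = 17380

L_X/L_Y ≈ 17000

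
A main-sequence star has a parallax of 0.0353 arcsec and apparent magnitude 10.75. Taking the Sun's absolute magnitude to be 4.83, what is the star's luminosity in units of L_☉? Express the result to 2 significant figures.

d = 1/p = 1/0.0353″ = 28.33 pc
M = m − 5 log₁₀ d + 5 = 10.75 − 5·1.4522 + 5 = 8.489
M − M_☉ = 8.489 − 4.83 = 3.659
L/L_☉ = 10^(−0.4 × 3.659) = 0.03439

L/L_☉ ≈ 0.034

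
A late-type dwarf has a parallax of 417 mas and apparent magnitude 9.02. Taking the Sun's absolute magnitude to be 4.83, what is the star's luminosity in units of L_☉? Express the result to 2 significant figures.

L/L_☉ ≈ 1.2×10^-3

d = 1/p = 1000/417 mas = 2.398 pc
M = m − 5 log₁₀ d + 5 = 9.02 − 5·0.3799 + 5 = 12.121
M − M_☉ = 12.121 − 4.83 = 7.291
L/L_☉ = 10^(−0.4 × 7.291) = 1.213×10^-3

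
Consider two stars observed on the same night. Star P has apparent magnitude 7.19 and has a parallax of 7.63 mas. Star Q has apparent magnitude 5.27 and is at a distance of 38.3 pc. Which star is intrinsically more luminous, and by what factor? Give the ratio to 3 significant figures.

Star P: p = 7.63 mas = 7.63×10^-3″ → d = 1/p = 131.1 pc
Star P: M = m − 5 log₁₀ d + 5 = 7.19 − 5·2.1175 + 5 = 1.603
Star Q: M = m − 5 log₁₀ d + 5 = 5.27 − 5·1.5832 + 5 = 2.354
ΔM = M_P − M_Q = 1.603 − (2.354) = -0.751; smaller M is more luminous → Star P.
L ratio = 10^(0.4 |ΔM|) = 10^0.301 = 1.998

Star P is more luminous, by a factor of 2.00.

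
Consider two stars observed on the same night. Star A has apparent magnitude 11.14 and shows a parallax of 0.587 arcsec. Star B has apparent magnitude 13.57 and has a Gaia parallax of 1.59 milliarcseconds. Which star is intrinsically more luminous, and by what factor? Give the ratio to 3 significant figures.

Star B is more luminous, by a factor of 14500.

Star A: d = 1/p = 1/0.587″ = 1.704 pc
Star A: M = m − 5 log₁₀ d + 5 = 11.14 − 5·0.2314 + 5 = 14.983
Star B: p = 1.59 mas = 1.59×10^-3″ → d = 1/p = 628.9 pc
Star B: M = m − 5 log₁₀ d + 5 = 13.57 − 5·2.7986 + 5 = 4.577
ΔM = M_A − M_B = 14.983 − (4.577) = 10.406; smaller M is more luminous → Star B.
L ratio = 10^(0.4 |ΔM|) = 10^4.162 = 14540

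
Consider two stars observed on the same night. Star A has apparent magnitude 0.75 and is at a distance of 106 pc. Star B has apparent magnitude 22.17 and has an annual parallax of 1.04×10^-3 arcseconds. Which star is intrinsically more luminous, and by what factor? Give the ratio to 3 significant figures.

Star A is more luminous, by a factor of 4.49×10^6.

Star A: M = m − 5 log₁₀ d + 5 = 0.75 − 5·2.0253 + 5 = -4.377
Star B: d = 1/p = 1/1.04×10^-3″ = 961.5 pc
Star B: M = m − 5 log₁₀ d + 5 = 22.17 − 5·2.9830 + 5 = 12.255
ΔM = M_A − M_B = -4.377 − (12.255) = -16.632; smaller M is more luminous → Star A.
L ratio = 10^(0.4 |ΔM|) = 10^6.653 = 4.494×10^6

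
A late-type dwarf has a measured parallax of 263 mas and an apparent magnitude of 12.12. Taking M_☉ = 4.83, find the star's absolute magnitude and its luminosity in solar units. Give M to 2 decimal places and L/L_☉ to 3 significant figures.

M ≈ 14.22; L/L_☉ ≈ 1.75×10^-4

d = 1/p = 1000/263 mas = 3.802 pc
M = m − 5 log₁₀ d + 5 = 12.12 − 5·0.5800 + 5 = 14.220
M − M_☉ = 14.220 − 4.83 = 9.390
L/L_☉ = 10^(−0.4 × 9.390) = 1.754×10^-4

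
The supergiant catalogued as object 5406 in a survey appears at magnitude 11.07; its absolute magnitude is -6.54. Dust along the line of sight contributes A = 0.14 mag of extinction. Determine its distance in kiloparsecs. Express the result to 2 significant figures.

d ≈ 31 kpc

m − M = 5 log₁₀(d/10 pc) + A  ⇒  11.07 − (-6.54) − 0.14 = 5 log₁₀(d/10)
17.470 = 5 log₁₀(d/10)
log₁₀ d = (m − M − A)/5 + 1 = 4.4940
d = 10^4.4940 = 31190 pc
= 31.19 kpc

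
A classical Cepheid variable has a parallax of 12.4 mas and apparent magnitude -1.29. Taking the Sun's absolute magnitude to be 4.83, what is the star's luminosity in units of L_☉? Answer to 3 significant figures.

L/L_☉ ≈ 18200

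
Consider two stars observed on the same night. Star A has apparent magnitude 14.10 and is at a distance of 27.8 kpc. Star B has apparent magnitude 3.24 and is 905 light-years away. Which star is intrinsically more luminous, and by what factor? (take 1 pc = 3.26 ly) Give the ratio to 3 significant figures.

Star A: d = 27.8 kpc = 27800 pc
Star A: M = m − 5 log₁₀ d + 5 = 14.10 − 5·4.4440 + 5 = -3.120
Star B: d = 905 ly / 3.26 = 277.6 pc
Star B: M = m − 5 log₁₀ d + 5 = 3.24 − 5·2.4434 + 5 = -3.977
ΔM = M_A − M_B = -3.120 − (-3.977) = 0.857; smaller M is more luminous → Star B.
L ratio = 10^(0.4 |ΔM|) = 10^0.343 = 2.202

Star B is more luminous, by a factor of 2.20.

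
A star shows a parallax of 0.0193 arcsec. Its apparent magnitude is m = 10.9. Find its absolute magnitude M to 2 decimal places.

M ≈ 7.33

d = 1/p = 1/0.0193″ = 51.81 pc
5 log₁₀(d/10 pc) = 5 log₁₀(51.81) − 5 = 3.572
M = m − 5 log₁₀(d/10) = 10.9 − 3.572 = 7.328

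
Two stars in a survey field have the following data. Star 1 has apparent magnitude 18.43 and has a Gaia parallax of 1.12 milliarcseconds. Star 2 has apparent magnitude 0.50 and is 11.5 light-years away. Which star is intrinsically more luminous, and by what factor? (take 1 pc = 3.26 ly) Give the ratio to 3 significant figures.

Star 1: p = 1.12 mas = 1.12×10^-3″ → d = 1/p = 892.9 pc
Star 1: M = m − 5 log₁₀ d + 5 = 18.43 − 5·2.9508 + 5 = 8.676
Star 2: d = 11.5 ly / 3.26 = 3.528 pc
Star 2: M = m − 5 log₁₀ d + 5 = 0.50 − 5·0.5475 + 5 = 2.763
ΔM = M_1 − M_2 = 8.676 − (2.763) = 5.913; smaller M is more luminous → Star 2.
L ratio = 10^(0.4 |ΔM|) = 10^2.365 = 232.0

Star 2 is more luminous, by a factor of 232.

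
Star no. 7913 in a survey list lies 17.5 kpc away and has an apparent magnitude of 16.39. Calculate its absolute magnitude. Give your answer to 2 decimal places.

M ≈ 0.17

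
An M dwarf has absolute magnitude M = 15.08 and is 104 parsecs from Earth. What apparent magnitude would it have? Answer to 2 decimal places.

m ≈ 20.17

m = M + 5 log₁₀ d − 5 = 15.08 + 5·2.0170 − 5 = 20.165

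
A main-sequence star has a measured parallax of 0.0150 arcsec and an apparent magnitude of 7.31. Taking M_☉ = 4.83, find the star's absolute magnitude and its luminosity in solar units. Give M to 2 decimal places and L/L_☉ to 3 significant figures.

d = 1/p = 1/0.0150″ = 66.67 pc
M = m − 5 log₁₀ d + 5 = 7.31 − 5·1.8239 + 5 = 3.190
M − M_☉ = 3.190 − 4.83 = -1.640
L/L_☉ = 10^(−0.4 × -1.640) = 4.527

M ≈ 3.19; L/L_☉ ≈ 4.53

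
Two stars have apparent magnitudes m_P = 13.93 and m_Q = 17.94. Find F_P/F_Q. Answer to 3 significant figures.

F_P/F_Q ≈ 40.2

Δm = 13.93 − (17.94) = -4.01
Flux ratio = 10^(−0.4 Δm) = 10^(−0.4 × -4.01) = 10^1.604 = 40.18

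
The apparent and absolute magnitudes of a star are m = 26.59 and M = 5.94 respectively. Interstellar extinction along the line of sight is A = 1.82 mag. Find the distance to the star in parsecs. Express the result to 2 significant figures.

d ≈ 58000 pc

m − M = 5 log₁₀(d/10 pc) + A  ⇒  26.59 − (5.94) − 1.82 = 5 log₁₀(d/10)
18.830 = 5 log₁₀(d/10)
log₁₀ d = (m − M − A)/5 + 1 = 4.7660
d = 10^4.7660 = 58340 pc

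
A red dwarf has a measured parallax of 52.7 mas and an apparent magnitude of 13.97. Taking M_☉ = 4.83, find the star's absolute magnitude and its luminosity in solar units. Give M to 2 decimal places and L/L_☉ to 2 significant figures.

d = 1/p = 1000/52.7 mas = 18.98 pc
M = m − 5 log₁₀ d + 5 = 13.97 − 5·1.2782 + 5 = 12.579
M − M_☉ = 12.579 − 4.83 = 7.749
L/L_☉ = 10^(−0.4 × 7.749) = 7.950×10^-4

M ≈ 12.58; L/L_☉ ≈ 8.0×10^-4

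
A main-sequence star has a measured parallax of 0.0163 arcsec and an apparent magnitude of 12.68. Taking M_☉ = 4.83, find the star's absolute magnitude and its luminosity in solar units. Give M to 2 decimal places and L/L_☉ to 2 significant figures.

M ≈ 8.74; L/L_☉ ≈ 0.027

d = 1/p = 1/0.0163″ = 61.35 pc
M = m − 5 log₁₀ d + 5 = 12.68 − 5·1.7878 + 5 = 8.741
M − M_☉ = 8.741 − 4.83 = 3.911
L/L_☉ = 10^(−0.4 × 3.911) = 0.02727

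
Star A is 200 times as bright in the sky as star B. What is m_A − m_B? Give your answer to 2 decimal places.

m_A − m_B ≈ -5.75

Pogson: Δm = −2.5 log₁₀(ratio) = −2.5 log₁₀(200) = −2.5 × 2.3010 = -5.753
Star A is brighter, so it has the smaller magnitude: the difference is negative.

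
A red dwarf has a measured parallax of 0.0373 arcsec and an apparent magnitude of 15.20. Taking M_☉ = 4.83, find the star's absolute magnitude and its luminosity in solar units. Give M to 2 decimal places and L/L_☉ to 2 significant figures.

M ≈ 13.06; L/L_☉ ≈ 5.1×10^-4

d = 1/p = 1/0.0373″ = 26.81 pc
M = m − 5 log₁₀ d + 5 = 15.20 − 5·1.4283 + 5 = 13.059
M − M_☉ = 13.059 − 4.83 = 8.229
L/L_☉ = 10^(−0.4 × 8.229) = 5.112×10^-4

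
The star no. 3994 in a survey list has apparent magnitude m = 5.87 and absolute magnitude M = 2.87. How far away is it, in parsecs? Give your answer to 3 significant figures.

d ≈ 39.8 pc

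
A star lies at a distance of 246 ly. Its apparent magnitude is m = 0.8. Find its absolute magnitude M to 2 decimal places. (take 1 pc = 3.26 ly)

d = 246 ly / 3.26 = 75.46 pc
5 log₁₀(d/10 pc) = 5 log₁₀(75.46) − 5 = 4.389
M = m − 5 log₁₀(d/10) = 0.8 − 4.389 = -3.589

M ≈ -3.59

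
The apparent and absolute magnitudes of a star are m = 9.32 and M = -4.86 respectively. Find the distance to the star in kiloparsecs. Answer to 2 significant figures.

Distance modulus: m − M = 9.32 − (-4.86) = 14.180
m − M = 5 log₁₀ d − 5
log₁₀ d = (m − M)/5 + 1 = 3.8360
d = 10^3.8360 = 6855 pc
= 6.855 kpc

d ≈ 6.9 kpc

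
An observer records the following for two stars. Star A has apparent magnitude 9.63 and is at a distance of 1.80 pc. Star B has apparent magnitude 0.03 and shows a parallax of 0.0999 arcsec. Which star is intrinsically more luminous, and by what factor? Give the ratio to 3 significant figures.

Star A: M = m − 5 log₁₀ d + 5 = 9.63 − 5·0.2553 + 5 = 13.354
Star B: d = 1/p = 1/0.0999″ = 10.01 pc
Star B: M = m − 5 log₁₀ d + 5 = 0.03 − 5·1.0004 + 5 = 0.028
ΔM = M_A − M_B = 13.354 − (0.028) = 13.326; smaller M is more luminous → Star B.
L ratio = 10^(0.4 |ΔM|) = 10^5.330 = 214000

Star B is more luminous, by a factor of 214000.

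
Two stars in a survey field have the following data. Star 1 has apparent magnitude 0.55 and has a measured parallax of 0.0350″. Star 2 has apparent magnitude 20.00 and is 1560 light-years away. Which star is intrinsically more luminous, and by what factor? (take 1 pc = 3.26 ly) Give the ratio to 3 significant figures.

Star 1 is more luminous, by a factor of 215000.

Star 1: d = 1/p = 1/0.0350″ = 28.57 pc
Star 1: M = m − 5 log₁₀ d + 5 = 0.55 − 5·1.4559 + 5 = -1.730
Star 2: d = 1560 ly / 3.26 = 478.5 pc
Star 2: M = m − 5 log₁₀ d + 5 = 20.00 − 5·2.6799 + 5 = 11.600
ΔM = M_1 − M_2 = -1.730 − (11.600) = -13.330; smaller M is more luminous → Star 1.
L ratio = 10^(0.4 |ΔM|) = 10^5.332 = 214800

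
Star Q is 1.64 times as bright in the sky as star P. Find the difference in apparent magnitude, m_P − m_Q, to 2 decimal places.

Pogson: Δm = −2.5 log₁₀(ratio) = −2.5 log₁₀(1.64) = −2.5 × 0.2148 = -0.537
Star Q is brighter so has the smaller magnitude: m_P − m_Q is positive.

m_P − m_Q ≈ 0.54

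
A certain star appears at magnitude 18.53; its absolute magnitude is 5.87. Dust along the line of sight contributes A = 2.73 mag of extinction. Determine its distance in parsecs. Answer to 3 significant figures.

d ≈ 968 pc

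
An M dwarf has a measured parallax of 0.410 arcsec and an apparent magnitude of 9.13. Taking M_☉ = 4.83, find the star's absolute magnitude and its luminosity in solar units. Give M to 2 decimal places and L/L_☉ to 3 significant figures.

M ≈ 12.19; L/L_☉ ≈ 1.13×10^-3

d = 1/p = 1/0.410″ = 2.439 pc
M = m − 5 log₁₀ d + 5 = 9.13 − 5·0.3872 + 5 = 12.194
M − M_☉ = 12.194 − 4.83 = 7.364
L/L_☉ = 10^(−0.4 × 7.364) = 1.134×10^-3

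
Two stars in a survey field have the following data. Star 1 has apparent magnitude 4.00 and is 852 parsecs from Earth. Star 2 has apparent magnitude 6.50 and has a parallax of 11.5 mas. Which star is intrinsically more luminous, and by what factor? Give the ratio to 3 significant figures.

Star 1 is more luminous, by a factor of 960.

Star 1: M = m − 5 log₁₀ d + 5 = 4.00 − 5·2.9304 + 5 = -5.652
Star 2: p = 11.5 mas = 0.0115″ → d = 1/p = 86.96 pc
Star 2: M = m − 5 log₁₀ d + 5 = 6.50 − 5·1.9393 + 5 = 1.803
ΔM = M_1 − M_2 = -5.652 − (1.803) = -7.456; smaller M is more luminous → Star 1.
L ratio = 10^(0.4 |ΔM|) = 10^2.982 = 960.0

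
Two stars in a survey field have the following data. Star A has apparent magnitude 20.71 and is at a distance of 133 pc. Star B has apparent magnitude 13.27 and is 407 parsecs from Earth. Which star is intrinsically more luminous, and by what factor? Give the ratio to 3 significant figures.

Star B is more luminous, by a factor of 8860.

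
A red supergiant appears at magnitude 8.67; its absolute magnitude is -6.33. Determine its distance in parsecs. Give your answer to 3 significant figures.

d ≈ 10000 pc

μ = m − M = 15.000
m − M = 5 log₁₀ d − 5
log₁₀ d = (m − M)/5 + 1 = 4.0000
d = 10^4.0000 = 10000 pc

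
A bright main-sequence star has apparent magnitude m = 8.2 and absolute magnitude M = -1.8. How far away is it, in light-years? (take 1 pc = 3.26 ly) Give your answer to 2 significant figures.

μ = m − M = 10.000
m − M = 5 log₁₀ d − 5
log₁₀ d = (m − M)/5 + 1 = 3.0000
d = 10^3.0000 = 1000 pc
= 3260 ly

d ≈ 3300 ly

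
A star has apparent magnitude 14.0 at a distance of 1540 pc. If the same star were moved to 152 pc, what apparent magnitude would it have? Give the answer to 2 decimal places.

Flux ∝ 1/d², so Δm = 5 log₁₀(d₂/d₁) = 5 log₁₀(152/1540) = -5.028
m₂ = m₁ + Δm = 14.0 + (-5.028) = 8.972

m ≈ 8.97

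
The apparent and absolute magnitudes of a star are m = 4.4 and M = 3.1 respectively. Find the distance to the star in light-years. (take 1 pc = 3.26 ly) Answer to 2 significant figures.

d ≈ 59 ly

Distance modulus: m − M = 4.4 − (3.1) = 1.300
m − M = 5 log₁₀ d − 5
log₁₀ d = (m − M)/5 + 1 = 1.2600
d = 10^1.2600 = 18.20 pc
= 59.32 ly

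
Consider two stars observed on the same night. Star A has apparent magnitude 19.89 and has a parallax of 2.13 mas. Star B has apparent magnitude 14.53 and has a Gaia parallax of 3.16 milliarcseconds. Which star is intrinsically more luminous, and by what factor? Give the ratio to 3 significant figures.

Star A: p = 2.13 mas = 2.13×10^-3″ → d = 1/p = 469.5 pc
Star A: M = m − 5 log₁₀ d + 5 = 19.89 − 5·2.6716 + 5 = 11.532
Star B: p = 3.16 mas = 3.16×10^-3″ → d = 1/p = 316.5 pc
Star B: M = m − 5 log₁₀ d + 5 = 14.53 − 5·2.5003 + 5 = 7.028
ΔM = M_A − M_B = 11.532 − (7.028) = 4.503; smaller M is more luminous → Star B.
L ratio = 10^(0.4 |ΔM|) = 10^1.801 = 63.30

Star B is more luminous, by a factor of 63.3.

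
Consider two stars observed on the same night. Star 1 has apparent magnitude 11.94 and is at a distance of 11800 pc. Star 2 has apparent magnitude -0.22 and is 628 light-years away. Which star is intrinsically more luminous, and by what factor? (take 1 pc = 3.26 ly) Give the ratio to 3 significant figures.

Star 2 is more luminous, by a factor of 19.5.

Star 1: M = m − 5 log₁₀ d + 5 = 11.94 − 5·4.0719 + 5 = -3.419
Star 2: d = 628 ly / 3.26 = 192.6 pc
Star 2: M = m − 5 log₁₀ d + 5 = -0.22 − 5·2.2847 + 5 = -6.644
ΔM = M_1 − M_2 = -3.419 − (-6.644) = 3.224; smaller M is more luminous → Star 2.
L ratio = 10^(0.4 |ΔM|) = 10^1.290 = 19.49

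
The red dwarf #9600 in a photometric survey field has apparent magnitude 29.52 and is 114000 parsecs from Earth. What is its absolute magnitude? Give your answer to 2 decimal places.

5 log₁₀(d/10 pc) = 5 log₁₀(114000) − 5 = 20.285
M = m − 5 log₁₀(d/10) = 29.52 − 20.285 = 9.235

M ≈ 9.24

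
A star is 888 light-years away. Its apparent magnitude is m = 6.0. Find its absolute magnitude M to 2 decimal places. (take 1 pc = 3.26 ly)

M ≈ -1.18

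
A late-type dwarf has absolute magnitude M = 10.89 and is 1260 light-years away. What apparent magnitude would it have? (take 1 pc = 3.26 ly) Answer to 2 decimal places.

m ≈ 18.83

d = 1260 ly / 3.26 = 386.5 pc
m = M + 5 log₁₀ d − 5 = 10.89 + 5·2.5872 − 5 = 18.826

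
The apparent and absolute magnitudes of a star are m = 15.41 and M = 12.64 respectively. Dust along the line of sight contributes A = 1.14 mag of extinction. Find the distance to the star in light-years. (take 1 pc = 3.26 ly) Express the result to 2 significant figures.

m − M = 5 log₁₀(d/10 pc) + A  ⇒  15.41 − (12.64) − 1.14 = 5 log₁₀(d/10)
1.630 = 5 log₁₀(d/10)
log₁₀ d = (m − M − A)/5 + 1 = 1.3260
d = 10^1.3260 = 21.18 pc
= 69.06 ly

d ≈ 69 ly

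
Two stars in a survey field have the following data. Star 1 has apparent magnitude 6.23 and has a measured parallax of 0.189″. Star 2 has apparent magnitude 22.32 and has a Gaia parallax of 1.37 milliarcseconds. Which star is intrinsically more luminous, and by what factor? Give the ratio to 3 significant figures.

Star 1: d = 1/p = 1/0.189″ = 5.291 pc
Star 1: M = m − 5 log₁₀ d + 5 = 6.23 − 5·0.7235 + 5 = 7.612
Star 2: p = 1.37 mas = 1.37×10^-3″ → d = 1/p = 729.9 pc
Star 2: M = m − 5 log₁₀ d + 5 = 22.32 − 5·2.8633 + 5 = 13.004
ΔM = M_1 − M_2 = 7.612 − (13.004) = -5.391; smaller M is more luminous → Star 1.
L ratio = 10^(0.4 |ΔM|) = 10^2.157 = 143.4

Star 1 is more luminous, by a factor of 143.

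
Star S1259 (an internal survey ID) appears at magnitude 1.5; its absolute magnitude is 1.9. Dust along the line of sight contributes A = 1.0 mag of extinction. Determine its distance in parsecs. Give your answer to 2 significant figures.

m − M = 5 log₁₀(d/10 pc) + A  ⇒  1.5 − (1.9) − 1.0 = 5 log₁₀(d/10)
-1.400 = 5 log₁₀(d/10)
log₁₀ d = (m − M − A)/5 + 1 = 0.7200
d = 10^0.7200 = 5.248 pc

d ≈ 5.2 pc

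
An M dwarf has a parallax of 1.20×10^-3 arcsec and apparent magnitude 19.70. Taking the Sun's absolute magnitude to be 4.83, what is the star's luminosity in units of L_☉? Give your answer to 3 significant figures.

d = 1/p = 1/1.20×10^-3″ = 833.3 pc
M = m − 5 log₁₀ d + 5 = 19.70 − 5·2.9208 + 5 = 10.096
M − M_☉ = 10.096 − 4.83 = 5.266
L/L_☉ = 10^(−0.4 × 5.266) = 7.828×10^-3

L/L_☉ ≈ 7.83×10^-3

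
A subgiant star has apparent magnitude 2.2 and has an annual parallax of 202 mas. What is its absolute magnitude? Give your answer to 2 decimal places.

p = 202 mas = 0.202″ → d = 1/p = 4.950 pc
5 log₁₀(d/10 pc) = 5 log₁₀(4.950) − 5 = -1.527
M = m − 5 log₁₀(d/10) = 2.2 + 1.527 = 3.727

M ≈ 3.73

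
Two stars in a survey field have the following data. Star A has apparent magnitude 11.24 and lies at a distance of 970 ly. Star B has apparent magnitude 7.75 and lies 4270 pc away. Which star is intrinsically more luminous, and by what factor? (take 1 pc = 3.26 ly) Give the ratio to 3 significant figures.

Star B is more luminous, by a factor of 5130.

Star A: d = 970 ly / 3.26 = 297.5 pc
Star A: M = m − 5 log₁₀ d + 5 = 11.24 − 5·2.4736 + 5 = 3.872
Star B: M = m − 5 log₁₀ d + 5 = 7.75 − 5·3.6304 + 5 = -5.402
ΔM = M_A − M_B = 3.872 − (-5.402) = 9.274; smaller M is more luminous → Star B.
L ratio = 10^(0.4 |ΔM|) = 10^3.710 = 5126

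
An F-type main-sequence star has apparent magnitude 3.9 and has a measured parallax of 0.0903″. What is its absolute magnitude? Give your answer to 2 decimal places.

M ≈ 3.68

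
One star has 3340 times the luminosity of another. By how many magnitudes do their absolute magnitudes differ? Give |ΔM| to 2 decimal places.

Pogson: ΔM = −2.5 log₁₀(ratio) = −2.5 log₁₀(3340) = −2.5 × 3.5237 = -8.809

|ΔM| ≈ 8.81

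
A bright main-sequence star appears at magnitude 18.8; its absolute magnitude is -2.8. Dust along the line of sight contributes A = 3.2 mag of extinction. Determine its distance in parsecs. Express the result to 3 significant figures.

d ≈ 47900 pc

m − M = 5 log₁₀(d/10 pc) + A  ⇒  18.8 − (-2.8) − 3.2 = 5 log₁₀(d/10)
18.400 = 5 log₁₀(d/10)
log₁₀ d = (m − M − A)/5 + 1 = 4.6800
d = 10^4.6800 = 47860 pc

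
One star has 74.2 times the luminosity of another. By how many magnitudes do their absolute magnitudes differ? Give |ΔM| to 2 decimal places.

|ΔM| ≈ 4.68

Pogson: ΔM = −2.5 log₁₀(ratio) = −2.5 log₁₀(74.2) = −2.5 × 1.8704 = -4.676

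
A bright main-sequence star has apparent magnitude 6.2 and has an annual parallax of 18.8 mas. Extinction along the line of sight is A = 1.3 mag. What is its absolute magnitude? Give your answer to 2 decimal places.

M ≈ 1.27

p = 18.8 mas = 0.0188″ → d = 1/p = 53.19 pc
5 log₁₀(d/10 pc) = 5 log₁₀(53.19) − 5 = 3.629
M = m − 5 log₁₀(d/10) − A = 6.2 − 3.629 − 1.3 = 1.271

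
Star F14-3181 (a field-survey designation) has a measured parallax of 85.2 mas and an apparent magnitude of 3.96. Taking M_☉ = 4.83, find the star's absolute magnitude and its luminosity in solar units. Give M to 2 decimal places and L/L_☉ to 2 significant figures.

d = 1/p = 1000/85.2 mas = 11.74 pc
M = m − 5 log₁₀ d + 5 = 3.96 − 5·1.0696 + 5 = 3.612
M − M_☉ = 3.612 − 4.83 = -1.218
L/L_☉ = 10^(−0.4 × -1.218) = 3.070

M ≈ 3.61; L/L_☉ ≈ 3.1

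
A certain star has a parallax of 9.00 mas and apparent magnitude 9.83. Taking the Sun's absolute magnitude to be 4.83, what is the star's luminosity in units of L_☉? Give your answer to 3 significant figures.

d = 1/p = 1000/9.00 mas = 111.1 pc
M = m − 5 log₁₀ d + 5 = 9.83 − 5·2.0458 + 5 = 4.601
M − M_☉ = 4.601 − 4.83 = -0.229
L/L_☉ = 10^(−0.4 × -0.229) = 1.235

L/L_☉ ≈ 1.23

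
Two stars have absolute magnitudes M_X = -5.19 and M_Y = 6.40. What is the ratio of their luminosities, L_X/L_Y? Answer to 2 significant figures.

L_X/L_Y ≈ 43000

ΔM = M_X − M_Y = -11.59
L_X/L_Y = 10^(−0.4 ΔM) = 10^4.636 = 43250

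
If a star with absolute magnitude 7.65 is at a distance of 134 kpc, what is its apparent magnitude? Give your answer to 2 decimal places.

d = 134 kpc = 134000 pc
m = M + 5 log₁₀ d − 5 = 7.65 + 5·5.1271 − 5 = 28.286

m ≈ 28.29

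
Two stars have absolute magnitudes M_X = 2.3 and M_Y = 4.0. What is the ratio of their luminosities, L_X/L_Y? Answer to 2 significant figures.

ΔM = M_X − M_Y = -1.7
L_X/L_Y = 10^(−0.4 ΔM) = 10^0.680 = 4.786

L_X/L_Y ≈ 4.8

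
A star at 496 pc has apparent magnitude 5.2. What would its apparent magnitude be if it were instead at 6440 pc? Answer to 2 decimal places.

Flux ∝ 1/d², so Δm = 5 log₁₀(d₂/d₁) = 5 log₁₀(6440/496) = 5.567
m₂ = m₁ + Δm = 5.2 + (5.567) = 10.767

m ≈ 10.77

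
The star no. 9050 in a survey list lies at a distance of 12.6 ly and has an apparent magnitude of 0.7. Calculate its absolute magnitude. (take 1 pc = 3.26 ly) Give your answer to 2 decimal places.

d = 12.6 ly / 3.26 = 3.865 pc
5 log₁₀(d/10 pc) = 5 log₁₀(3.865) − 5 = -2.064
M = m − 5 log₁₀(d/10) = 0.7 + 2.064 = 2.764

M ≈ 2.76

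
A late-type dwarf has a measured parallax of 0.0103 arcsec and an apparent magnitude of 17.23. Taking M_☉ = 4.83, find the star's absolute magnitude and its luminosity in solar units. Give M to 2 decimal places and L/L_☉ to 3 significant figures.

M ≈ 12.29; L/L_☉ ≈ 1.03×10^-3

d = 1/p = 1/0.0103″ = 97.09 pc
M = m − 5 log₁₀ d + 5 = 17.23 − 5·1.9872 + 5 = 12.294
M − M_☉ = 12.294 − 4.83 = 7.464
L/L_☉ = 10^(−0.4 × 7.464) = 1.034×10^-3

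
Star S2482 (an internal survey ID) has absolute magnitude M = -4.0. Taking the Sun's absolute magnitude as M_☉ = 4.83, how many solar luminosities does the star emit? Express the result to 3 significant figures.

M − M_☉ = -4.0 − 4.83 = -8.830
L/L_☉ = 10^(−0.4 (M − M_☉)) = 10^3.532 = 3404

L/L_☉ ≈ 3400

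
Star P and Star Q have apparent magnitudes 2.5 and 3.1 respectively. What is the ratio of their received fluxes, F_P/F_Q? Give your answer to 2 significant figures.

F_P/F_Q ≈ 1.7

Magnitude difference = -0.6
Flux ratio = 10^(−0.4 Δm) = 10^(−0.4 × -0.6) = 10^0.240 = 1.738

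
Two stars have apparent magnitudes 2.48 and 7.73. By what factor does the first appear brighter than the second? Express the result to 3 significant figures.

Magnitude difference = -5.25
Flux ratio = 10^(−0.4 Δm) = 10^(−0.4 × -5.25) = 10^2.100 = 125.9

126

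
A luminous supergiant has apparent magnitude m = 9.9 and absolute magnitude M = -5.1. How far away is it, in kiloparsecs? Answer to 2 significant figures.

d ≈ 10 kpc

μ = m − M = 15.000
m − M = 5 log₁₀ d − 5
log₁₀ d = (m − M)/5 + 1 = 4.0000
d = 10^4.0000 = 10000 pc
= 10.00 kpc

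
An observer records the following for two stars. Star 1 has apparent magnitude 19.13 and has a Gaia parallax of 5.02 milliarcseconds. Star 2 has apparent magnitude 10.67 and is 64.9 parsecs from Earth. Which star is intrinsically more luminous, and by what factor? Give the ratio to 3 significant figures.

Star 2 is more luminous, by a factor of 257.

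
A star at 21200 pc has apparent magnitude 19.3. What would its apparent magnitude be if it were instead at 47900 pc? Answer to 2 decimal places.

m ≈ 21.07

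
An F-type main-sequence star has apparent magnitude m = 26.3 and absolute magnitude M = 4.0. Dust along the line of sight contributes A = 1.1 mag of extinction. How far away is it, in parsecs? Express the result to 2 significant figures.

m − M = 5 log₁₀(d/10 pc) + A  ⇒  26.3 − (4.0) − 1.1 = 5 log₁₀(d/10)
21.200 = 5 log₁₀(d/10)
log₁₀ d = (m − M − A)/5 + 1 = 5.2400
d = 10^5.2400 = 173800 pc

d ≈ 170000 pc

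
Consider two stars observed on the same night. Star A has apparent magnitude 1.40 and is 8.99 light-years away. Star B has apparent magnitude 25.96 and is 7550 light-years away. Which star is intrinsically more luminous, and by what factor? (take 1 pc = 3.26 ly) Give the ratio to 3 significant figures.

Star A is more luminous, by a factor of 9450.

Star A: d = 8.99 ly / 3.26 = 2.758 pc
Star A: M = m − 5 log₁₀ d + 5 = 1.40 − 5·0.4405 + 5 = 4.197
Star B: d = 7550 ly / 3.26 = 2316 pc
Star B: M = m − 5 log₁₀ d + 5 = 25.96 − 5·3.3647 + 5 = 14.136
ΔM = M_A − M_B = 4.197 − (14.136) = -9.939; smaller M is more luminous → Star A.
L ratio = 10^(0.4 |ΔM|) = 10^3.976 = 9454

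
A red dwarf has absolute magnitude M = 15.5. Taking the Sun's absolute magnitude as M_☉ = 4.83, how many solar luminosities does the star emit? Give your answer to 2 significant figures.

L/L_☉ ≈ 5.4×10^-5

M − M_☉ = 15.5 − 4.83 = 10.670
L/L_☉ = 10^(−0.4 (M − M_☉)) = 10^-4.268 = 5.395×10^-5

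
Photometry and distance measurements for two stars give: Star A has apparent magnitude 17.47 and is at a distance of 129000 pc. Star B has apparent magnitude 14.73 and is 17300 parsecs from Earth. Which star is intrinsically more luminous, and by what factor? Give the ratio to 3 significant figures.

Star A is more luminous, by a factor of 4.46.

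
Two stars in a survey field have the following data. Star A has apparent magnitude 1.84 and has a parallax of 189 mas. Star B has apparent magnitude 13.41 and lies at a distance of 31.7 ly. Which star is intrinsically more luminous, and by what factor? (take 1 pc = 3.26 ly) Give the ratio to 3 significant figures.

Star A: p = 189 mas = 0.189″ → d = 1/p = 5.291 pc
Star A: M = m − 5 log₁₀ d + 5 = 1.84 − 5·0.7235 + 5 = 3.222
Star B: d = 31.7 ly / 3.26 = 9.724 pc
Star B: M = m − 5 log₁₀ d + 5 = 13.41 − 5·0.9878 + 5 = 13.471
ΔM = M_A − M_B = 3.222 − (13.471) = -10.248; smaller M is more luminous → Star A.
L ratio = 10^(0.4 |ΔM|) = 10^4.099 = 12570

Star A is more luminous, by a factor of 12600.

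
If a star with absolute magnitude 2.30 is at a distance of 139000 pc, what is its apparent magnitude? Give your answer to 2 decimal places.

m ≈ 23.02

m = M + 5 log₁₀ d − 5 = 2.30 + 5·5.1430 − 5 = 23.015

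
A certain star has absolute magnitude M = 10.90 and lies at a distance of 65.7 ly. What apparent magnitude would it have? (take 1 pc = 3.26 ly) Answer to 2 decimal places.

d = 65.7 ly / 3.26 = 20.15 pc
m = M + 5 log₁₀ d − 5 = 10.90 + 5·1.3043 − 5 = 12.422

m ≈ 12.42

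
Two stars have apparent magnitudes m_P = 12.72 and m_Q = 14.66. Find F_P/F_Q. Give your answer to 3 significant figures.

F_P/F_Q ≈ 5.97

Δm = 12.72 − (14.66) = -1.94
Flux ratio = 10^(−0.4 Δm) = 10^(−0.4 × -1.94) = 10^0.776 = 5.970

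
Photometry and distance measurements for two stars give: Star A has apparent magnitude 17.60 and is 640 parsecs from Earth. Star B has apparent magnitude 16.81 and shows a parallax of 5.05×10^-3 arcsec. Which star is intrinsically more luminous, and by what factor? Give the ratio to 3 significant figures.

Star A: M = m − 5 log₁₀ d + 5 = 17.60 − 5·2.8062 + 5 = 8.569
Star B: d = 1/p = 1/5.05×10^-3″ = 198.0 pc
Star B: M = m − 5 log₁₀ d + 5 = 16.81 − 5·2.2967 + 5 = 10.326
ΔM = M_A − M_B = 8.569 − (10.326) = -1.757; smaller M is more luminous → Star A.
L ratio = 10^(0.4 |ΔM|) = 10^0.703 = 5.046

Star A is more luminous, by a factor of 5.05.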